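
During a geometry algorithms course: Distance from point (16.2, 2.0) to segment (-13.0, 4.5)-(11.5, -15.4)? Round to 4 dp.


Project P onto AB: t = 0.768 (clamped to [0,1])
Closest point on segment: (5.8165, -10.7836)
Distance: 16.4693

16.4693


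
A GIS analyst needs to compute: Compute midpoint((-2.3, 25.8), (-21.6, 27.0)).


M = (((-2.3)+(-21.6))/2, (25.8+27)/2)
= (-11.95, 26.4)

(-11.95, 26.4)


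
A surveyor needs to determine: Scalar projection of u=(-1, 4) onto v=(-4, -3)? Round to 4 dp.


u.v = -8, |v| = sqrt(25) = 5
Scalar projection = u.v / |v| = -8 / sqrt(25) = -1.6

-1.6


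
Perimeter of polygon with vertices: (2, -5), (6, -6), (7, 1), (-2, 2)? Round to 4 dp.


Sides: (2, -5)->(6, -6): sqrt(17) = 4.123106, (6, -6)->(7, 1): sqrt(50) = 7.071068, (7, 1)->(-2, 2): sqrt(82) = 9.055385, (-2, 2)->(2, -5): sqrt(65) = 8.062258
Sum = 28.311817
Perimeter = 28.3118

28.3118


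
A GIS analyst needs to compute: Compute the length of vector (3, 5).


|u| = sqrt(3^2 + 5^2) = sqrt(34) = 5.831

5.831


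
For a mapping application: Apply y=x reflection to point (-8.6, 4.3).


Reflection over y=x: (x,y) -> (y,x)
(-8.6, 4.3) -> (4.3, -8.6)

(4.3, -8.6)


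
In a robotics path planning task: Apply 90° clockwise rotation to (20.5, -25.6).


90° CW: (x,y) -> (y, -x)
(20.5,-25.6) -> (-25.6, -20.5)

(-25.6, -20.5)


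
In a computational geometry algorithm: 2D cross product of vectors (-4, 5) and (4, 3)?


u x v = u_x*v_y - u_y*v_x = (-4)*3 - 5*4
= (-12) - 20 = -32

-32


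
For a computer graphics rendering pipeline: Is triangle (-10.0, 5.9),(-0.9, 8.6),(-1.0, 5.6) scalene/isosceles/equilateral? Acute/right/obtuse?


Side lengths squared: AB^2=90.1, BC^2=9.01, CA^2=81.09
Sorted: [9.01, 81.09, 90.1]
By sides: Scalene, By angles: Right

Scalene, Right


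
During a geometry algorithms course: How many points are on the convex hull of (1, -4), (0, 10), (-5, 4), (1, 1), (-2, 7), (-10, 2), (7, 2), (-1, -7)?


Convex hull vertices (CCW): (-10, 2), (-1, -7), (7, 2), (0, 10)
Count = 4

4


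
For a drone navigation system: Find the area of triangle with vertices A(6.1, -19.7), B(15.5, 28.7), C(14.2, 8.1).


Area = |x_A(y_B-y_C) + x_B(y_C-y_A) + x_C(y_A-y_B)|/2
= |125.66 + 430.9 + (-687.28)|/2
= 130.72/2 = 65.36

65.36


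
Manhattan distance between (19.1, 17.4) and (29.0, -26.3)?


|19.1-29| + |17.4-(-26.3)| = 9.9 + 43.7 = 53.6

53.6


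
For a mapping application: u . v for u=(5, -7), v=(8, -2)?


u . v = u_x*v_x + u_y*v_y = 5*8 + (-7)*(-2)
= 40 + 14 = 54

54


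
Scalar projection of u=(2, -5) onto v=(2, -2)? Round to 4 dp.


u.v = 14, |v| = sqrt(8) = 2.8284
Scalar projection = u.v / |v| = 14 / sqrt(8) = 4.9497

4.9497


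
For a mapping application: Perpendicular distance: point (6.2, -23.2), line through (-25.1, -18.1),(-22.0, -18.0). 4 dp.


|cross product| = 18.94
|line direction| = sqrt(9.62) = 3.1016
Distance = 18.94/sqrt(9.62) = 6.1065

6.1065


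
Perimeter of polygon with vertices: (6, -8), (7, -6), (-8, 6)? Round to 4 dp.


Sides: (6, -8)->(7, -6): sqrt(5) = 2.236068, (7, -6)->(-8, 6): sqrt(369) = 19.209373, (-8, 6)->(6, -8): sqrt(392) = 19.79899
Sum = 41.244431
Perimeter = 41.2444

41.2444


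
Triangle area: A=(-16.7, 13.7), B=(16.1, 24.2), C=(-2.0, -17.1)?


Area = |x_A(y_B-y_C) + x_B(y_C-y_A) + x_C(y_A-y_B)|/2
= |(-689.71) + (-495.88) + 21|/2
= 1164.59/2 = 582.295

582.295


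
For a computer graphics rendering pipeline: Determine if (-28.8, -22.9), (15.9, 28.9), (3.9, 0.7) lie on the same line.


Cross product: (15.9-(-28.8))*(0.7-(-22.9)) - (28.9-(-22.9))*(3.9-(-28.8))
= -638.94

No, not collinear


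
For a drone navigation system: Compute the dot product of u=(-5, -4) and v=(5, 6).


u . v = u_x*v_x + u_y*v_y = (-5)*5 + (-4)*6
= (-25) + (-24) = -49

-49


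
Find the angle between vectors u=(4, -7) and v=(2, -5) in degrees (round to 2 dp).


u.v = 43, |u| = sqrt(65) = 8.0623, |v| = sqrt(29) = 5.3852
cos(theta) = u.v/(|u||v|) = 43/sqrt(1885) = 0.990405
theta = acos(0.990405) = 7.94 degrees

7.94 degrees


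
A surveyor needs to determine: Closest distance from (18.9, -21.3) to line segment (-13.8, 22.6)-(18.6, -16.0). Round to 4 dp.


Project P onto AB: t = 1 (clamped to [0,1])
Closest point on segment: (18.6, -16)
Distance: 5.3085

5.3085


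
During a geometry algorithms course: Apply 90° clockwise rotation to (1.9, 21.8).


90° CW: (x,y) -> (y, -x)
(1.9,21.8) -> (21.8, -1.9)

(21.8, -1.9)


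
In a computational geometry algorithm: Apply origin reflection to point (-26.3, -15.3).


Reflection over origin: (x,y) -> (-x,-y)
(-26.3, -15.3) -> (26.3, 15.3)

(26.3, 15.3)


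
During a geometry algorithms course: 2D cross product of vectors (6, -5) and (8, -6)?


u x v = u_x*v_y - u_y*v_x = 6*(-6) - (-5)*8
= (-36) - (-40) = 4

4


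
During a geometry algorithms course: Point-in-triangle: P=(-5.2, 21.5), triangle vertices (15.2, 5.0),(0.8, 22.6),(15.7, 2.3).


Cross products: AB x AP = 121.44, BC x BP = -138.19, CA x CP = 46.83
All same sign? no

No, outside


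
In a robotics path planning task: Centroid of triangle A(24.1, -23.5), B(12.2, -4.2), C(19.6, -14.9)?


Centroid = ((x_A+x_B+x_C)/3, (y_A+y_B+y_C)/3)
= ((24.1+12.2+19.6)/3, ((-23.5)+(-4.2)+(-14.9))/3)
= (18.6333, -14.2)

(18.6333, -14.2)


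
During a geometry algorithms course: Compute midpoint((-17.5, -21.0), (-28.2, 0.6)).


M = (((-17.5)+(-28.2))/2, ((-21)+0.6)/2)
= (-22.85, -10.2)

(-22.85, -10.2)


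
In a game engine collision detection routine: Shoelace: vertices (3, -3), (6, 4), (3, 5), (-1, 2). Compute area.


Shoelace sum: (3*4 - 6*(-3)) + (6*5 - 3*4) + (3*2 - (-1)*5) + ((-1)*(-3) - 3*2)
= 56
Area = |56|/2 = 28

28


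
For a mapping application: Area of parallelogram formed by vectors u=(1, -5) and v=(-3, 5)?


|u x v| = |1*5 - (-5)*(-3)|
= |5 - 15| = 10

10


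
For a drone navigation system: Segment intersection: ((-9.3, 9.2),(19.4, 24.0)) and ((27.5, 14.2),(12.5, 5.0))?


Cross products: d1=-263.56, d2=-221.52, d3=-401.14, d4=-443.18
d1*d2 < 0 and d3*d4 < 0? no

No, they don't intersect


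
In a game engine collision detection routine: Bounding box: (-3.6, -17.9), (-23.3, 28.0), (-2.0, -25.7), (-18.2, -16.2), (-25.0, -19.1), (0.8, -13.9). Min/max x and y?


x range: [-25, 0.8]
y range: [-25.7, 28]
Bounding box: (-25,-25.7) to (0.8,28)

(-25,-25.7) to (0.8,28)


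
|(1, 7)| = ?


|u| = sqrt(1^2 + 7^2) = sqrt(50) = 7.0711

7.0711


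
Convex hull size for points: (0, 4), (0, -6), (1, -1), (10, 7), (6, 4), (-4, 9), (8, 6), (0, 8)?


Convex hull vertices (CCW): (-4, 9), (0, -6), (10, 7)
Count = 3

3


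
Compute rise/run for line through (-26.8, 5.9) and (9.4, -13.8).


slope = (y2-y1)/(x2-x1) = ((-13.8)-5.9)/(9.4-(-26.8)) = (-19.7)/36.2 = -0.5442

-0.5442


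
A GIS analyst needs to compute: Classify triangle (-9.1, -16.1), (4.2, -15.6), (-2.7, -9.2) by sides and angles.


Side lengths squared: AB^2=177.14, BC^2=88.57, CA^2=88.57
Sorted: [88.57, 88.57, 177.14]
By sides: Isosceles, By angles: Right

Isosceles, Right


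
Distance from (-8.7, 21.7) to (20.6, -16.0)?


dx=29.3, dy=-37.7
d^2 = 29.3^2 + (-37.7)^2 = 2279.78
d = sqrt(2279.78) = 47.747

47.747


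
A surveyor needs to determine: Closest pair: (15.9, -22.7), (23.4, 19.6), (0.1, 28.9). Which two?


d(P0,P1) = 42.9597, d(P0,P2) = 53.9648, d(P1,P2) = 25.0874
Closest: P1 and P2

Closest pair: (23.4, 19.6) and (0.1, 28.9), distance = 25.0874


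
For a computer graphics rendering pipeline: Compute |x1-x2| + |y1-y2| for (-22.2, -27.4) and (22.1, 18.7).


|(-22.2)-22.1| + |(-27.4)-18.7| = 44.3 + 46.1 = 90.4

90.4


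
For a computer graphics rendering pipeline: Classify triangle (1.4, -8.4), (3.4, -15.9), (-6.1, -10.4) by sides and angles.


Side lengths squared: AB^2=60.25, BC^2=120.5, CA^2=60.25
Sorted: [60.25, 60.25, 120.5]
By sides: Isosceles, By angles: Right

Isosceles, Right


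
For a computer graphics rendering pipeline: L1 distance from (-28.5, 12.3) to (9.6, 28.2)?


|(-28.5)-9.6| + |12.3-28.2| = 38.1 + 15.9 = 54

54


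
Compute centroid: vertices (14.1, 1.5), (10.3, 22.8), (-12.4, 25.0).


Centroid = ((x_A+x_B+x_C)/3, (y_A+y_B+y_C)/3)
= ((14.1+10.3+(-12.4))/3, (1.5+22.8+25)/3)
= (4, 16.4333)

(4, 16.4333)


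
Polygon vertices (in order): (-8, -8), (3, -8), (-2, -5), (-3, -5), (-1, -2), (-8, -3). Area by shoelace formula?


Shoelace sum: ((-8)*(-8) - 3*(-8)) + (3*(-5) - (-2)*(-8)) + ((-2)*(-5) - (-3)*(-5)) + ((-3)*(-2) - (-1)*(-5)) + ((-1)*(-3) - (-8)*(-2)) + ((-8)*(-8) - (-8)*(-3))
= 80
Area = |80|/2 = 40

40


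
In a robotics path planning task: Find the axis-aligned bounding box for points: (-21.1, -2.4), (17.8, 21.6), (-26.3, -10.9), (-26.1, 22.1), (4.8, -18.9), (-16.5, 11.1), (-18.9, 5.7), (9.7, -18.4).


x range: [-26.3, 17.8]
y range: [-18.9, 22.1]
Bounding box: (-26.3,-18.9) to (17.8,22.1)

(-26.3,-18.9) to (17.8,22.1)


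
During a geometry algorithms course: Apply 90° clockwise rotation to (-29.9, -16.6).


90° CW: (x,y) -> (y, -x)
(-29.9,-16.6) -> (-16.6, 29.9)

(-16.6, 29.9)


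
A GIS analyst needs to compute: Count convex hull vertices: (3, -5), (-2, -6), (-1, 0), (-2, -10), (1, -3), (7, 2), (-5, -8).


Convex hull vertices (CCW): (-5, -8), (-2, -10), (3, -5), (7, 2), (-1, 0)
Count = 5

5


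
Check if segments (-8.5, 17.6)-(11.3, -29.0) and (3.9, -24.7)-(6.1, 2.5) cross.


Cross products: d1=430.34, d2=-210.74, d3=-259.7, d4=381.38
d1*d2 < 0 and d3*d4 < 0? yes

Yes, they intersect


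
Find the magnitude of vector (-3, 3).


|u| = sqrt((-3)^2 + 3^2) = sqrt(18) = 4.2426

4.2426


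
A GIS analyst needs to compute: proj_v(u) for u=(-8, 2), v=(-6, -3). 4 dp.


u.v = 42, |v| = sqrt(45) = 6.7082
Scalar projection = u.v / |v| = 42 / sqrt(45) = 6.261

6.261


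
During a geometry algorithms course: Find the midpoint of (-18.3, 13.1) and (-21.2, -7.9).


M = (((-18.3)+(-21.2))/2, (13.1+(-7.9))/2)
= (-19.75, 2.6)

(-19.75, 2.6)


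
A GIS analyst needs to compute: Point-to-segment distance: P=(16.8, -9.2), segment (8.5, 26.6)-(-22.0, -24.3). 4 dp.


Project P onto AB: t = 0.4456 (clamped to [0,1])
Closest point on segment: (-5.0915, 3.9177)
Distance: 25.5209

25.5209


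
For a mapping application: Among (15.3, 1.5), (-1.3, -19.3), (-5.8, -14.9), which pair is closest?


d(P0,P1) = 26.612, d(P0,P2) = 26.724, d(P1,P2) = 6.2936
Closest: P1 and P2

Closest pair: (-1.3, -19.3) and (-5.8, -14.9), distance = 6.2936


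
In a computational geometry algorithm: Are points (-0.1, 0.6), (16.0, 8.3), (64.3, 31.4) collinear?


Cross product: (16-(-0.1))*(31.4-0.6) - (8.3-0.6)*(64.3-(-0.1))
= 0

Yes, collinear


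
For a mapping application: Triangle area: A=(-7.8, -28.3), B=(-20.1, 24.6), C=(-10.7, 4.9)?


Area = |x_A(y_B-y_C) + x_B(y_C-y_A) + x_C(y_A-y_B)|/2
= |(-153.66) + (-667.32) + 566.03|/2
= 254.95/2 = 127.475

127.475


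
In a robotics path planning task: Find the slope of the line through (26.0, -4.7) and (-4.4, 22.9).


slope = (y2-y1)/(x2-x1) = (22.9-(-4.7))/((-4.4)-26) = 27.6/(-30.4) = -0.9079

-0.9079


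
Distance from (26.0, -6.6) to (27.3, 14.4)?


dx=1.3, dy=21
d^2 = 1.3^2 + 21^2 = 442.69
d = sqrt(442.69) = 21.0402

21.0402


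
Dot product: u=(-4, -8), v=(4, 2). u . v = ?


u . v = u_x*v_x + u_y*v_y = (-4)*4 + (-8)*2
= (-16) + (-16) = -32

-32


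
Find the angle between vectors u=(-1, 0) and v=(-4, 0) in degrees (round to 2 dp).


u.v = 4, |u| = sqrt(1) = 1, |v| = sqrt(16) = 4
cos(theta) = u.v/(|u||v|) = 4/sqrt(16) = 1
theta = acos(1) = 0 degrees

0 degrees


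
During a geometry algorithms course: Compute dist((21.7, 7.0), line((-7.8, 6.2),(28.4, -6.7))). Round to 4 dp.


|cross product| = 409.51
|line direction| = sqrt(1476.85) = 38.4298
Distance = 409.51/sqrt(1476.85) = 10.6561

10.6561


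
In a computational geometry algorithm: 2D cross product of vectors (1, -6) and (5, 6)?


u x v = u_x*v_y - u_y*v_x = 1*6 - (-6)*5
= 6 - (-30) = 36

36


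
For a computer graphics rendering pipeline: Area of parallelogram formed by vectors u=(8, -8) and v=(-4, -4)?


|u x v| = |8*(-4) - (-8)*(-4)|
= |(-32) - 32| = 64

64


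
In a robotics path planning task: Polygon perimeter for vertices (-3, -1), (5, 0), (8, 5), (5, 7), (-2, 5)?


Sides: (-3, -1)->(5, 0): sqrt(65) = 8.062258, (5, 0)->(8, 5): sqrt(34) = 5.830952, (8, 5)->(5, 7): sqrt(13) = 3.605551, (5, 7)->(-2, 5): sqrt(53) = 7.28011, (-2, 5)->(-3, -1): sqrt(37) = 6.082763
Sum = 30.861634
Perimeter = 30.8616

30.8616


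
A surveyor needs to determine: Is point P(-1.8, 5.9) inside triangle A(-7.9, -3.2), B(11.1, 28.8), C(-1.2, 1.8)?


Cross products: AB x AP = -22.3, BC x BP = -66.63, CA x CP = -30.47
All same sign? yes

Yes, inside


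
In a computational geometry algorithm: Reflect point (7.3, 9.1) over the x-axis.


Reflection over x-axis: (x,y) -> (x,-y)
(7.3, 9.1) -> (7.3, -9.1)

(7.3, -9.1)


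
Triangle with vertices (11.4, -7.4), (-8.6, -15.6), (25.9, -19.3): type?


Side lengths squared: AB^2=467.24, BC^2=1203.94, CA^2=351.86
Sorted: [351.86, 467.24, 1203.94]
By sides: Scalene, By angles: Obtuse

Scalene, Obtuse


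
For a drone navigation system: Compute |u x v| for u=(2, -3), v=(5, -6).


|u x v| = |2*(-6) - (-3)*5|
= |(-12) - (-15)| = 3

3


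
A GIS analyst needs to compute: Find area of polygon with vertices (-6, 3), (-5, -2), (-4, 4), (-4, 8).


Shoelace sum: ((-6)*(-2) - (-5)*3) + ((-5)*4 - (-4)*(-2)) + ((-4)*8 - (-4)*4) + ((-4)*3 - (-6)*8)
= 19
Area = |19|/2 = 9.5

9.5


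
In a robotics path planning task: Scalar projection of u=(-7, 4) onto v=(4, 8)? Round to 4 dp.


u.v = 4, |v| = sqrt(80) = 8.9443
Scalar projection = u.v / |v| = 4 / sqrt(80) = 0.4472

0.4472


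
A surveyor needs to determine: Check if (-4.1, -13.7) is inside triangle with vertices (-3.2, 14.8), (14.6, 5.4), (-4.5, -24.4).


Cross products: AB x AP = -515.76, BC x BP = -192.45, CA x CP = -1.77
All same sign? yes

Yes, inside


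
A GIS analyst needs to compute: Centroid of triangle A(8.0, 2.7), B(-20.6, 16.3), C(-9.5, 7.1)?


Centroid = ((x_A+x_B+x_C)/3, (y_A+y_B+y_C)/3)
= ((8+(-20.6)+(-9.5))/3, (2.7+16.3+7.1)/3)
= (-7.3667, 8.7)

(-7.3667, 8.7)


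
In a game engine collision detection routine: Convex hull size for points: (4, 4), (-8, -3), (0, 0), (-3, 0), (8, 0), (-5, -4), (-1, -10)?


Convex hull vertices (CCW): (-8, -3), (-1, -10), (8, 0), (4, 4), (-3, 0)
Count = 5

5


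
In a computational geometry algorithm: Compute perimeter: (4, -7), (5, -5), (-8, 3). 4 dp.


Sides: (4, -7)->(5, -5): sqrt(5) = 2.236068, (5, -5)->(-8, 3): sqrt(233) = 15.264338, (-8, 3)->(4, -7): sqrt(244) = 15.620499
Sum = 33.120905
Perimeter = 33.1209

33.1209


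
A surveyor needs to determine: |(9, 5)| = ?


|u| = sqrt(9^2 + 5^2) = sqrt(106) = 10.2956

10.2956


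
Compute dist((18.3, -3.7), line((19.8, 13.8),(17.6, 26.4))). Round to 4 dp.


|cross product| = 57.4
|line direction| = sqrt(163.6) = 12.7906
Distance = 57.4/sqrt(163.6) = 4.4877

4.4877


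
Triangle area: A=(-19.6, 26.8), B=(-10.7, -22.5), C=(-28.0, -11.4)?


Area = |x_A(y_B-y_C) + x_B(y_C-y_A) + x_C(y_A-y_B)|/2
= |217.56 + 408.74 + (-1380.4)|/2
= 754.1/2 = 377.05

377.05


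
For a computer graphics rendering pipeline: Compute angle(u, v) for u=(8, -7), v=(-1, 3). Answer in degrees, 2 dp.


u.v = -29, |u| = sqrt(113) = 10.6301, |v| = sqrt(10) = 3.1623
cos(theta) = u.v/(|u||v|) = -29/sqrt(1130) = -0.862698
theta = acos(-0.862698) = 149.62 degrees

149.62 degrees


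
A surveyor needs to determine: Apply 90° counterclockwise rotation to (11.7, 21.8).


90° CCW: (x,y) -> (-y, x)
(11.7,21.8) -> (-21.8, 11.7)

(-21.8, 11.7)


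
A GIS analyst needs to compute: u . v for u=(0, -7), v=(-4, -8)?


u . v = u_x*v_x + u_y*v_y = 0*(-4) + (-7)*(-8)
= 0 + 56 = 56

56


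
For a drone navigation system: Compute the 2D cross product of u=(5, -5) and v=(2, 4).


u x v = u_x*v_y - u_y*v_x = 5*4 - (-5)*2
= 20 - (-10) = 30

30


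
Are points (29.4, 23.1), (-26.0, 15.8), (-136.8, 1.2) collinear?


Cross product: ((-26)-29.4)*(1.2-23.1) - (15.8-23.1)*((-136.8)-29.4)
= 0

Yes, collinear


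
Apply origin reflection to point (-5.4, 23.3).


Reflection over origin: (x,y) -> (-x,-y)
(-5.4, 23.3) -> (5.4, -23.3)

(5.4, -23.3)


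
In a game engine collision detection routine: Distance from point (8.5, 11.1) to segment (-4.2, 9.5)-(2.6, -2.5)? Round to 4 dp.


Project P onto AB: t = 0.353 (clamped to [0,1])
Closest point on segment: (-1.7994, 5.2637)
Distance: 11.8381

11.8381


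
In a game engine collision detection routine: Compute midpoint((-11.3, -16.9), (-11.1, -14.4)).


M = (((-11.3)+(-11.1))/2, ((-16.9)+(-14.4))/2)
= (-11.2, -15.65)

(-11.2, -15.65)


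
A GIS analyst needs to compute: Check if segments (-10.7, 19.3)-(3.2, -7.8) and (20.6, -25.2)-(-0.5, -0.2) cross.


Cross products: d1=-156.45, d2=67.86, d3=229.68, d4=5.37
d1*d2 < 0 and d3*d4 < 0? no

No, they don't intersect


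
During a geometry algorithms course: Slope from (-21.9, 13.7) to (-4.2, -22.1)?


slope = (y2-y1)/(x2-x1) = ((-22.1)-13.7)/((-4.2)-(-21.9)) = (-35.8)/17.7 = -2.0226

-2.0226


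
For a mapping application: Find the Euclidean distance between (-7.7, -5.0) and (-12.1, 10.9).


dx=-4.4, dy=15.9
d^2 = (-4.4)^2 + 15.9^2 = 272.17
d = sqrt(272.17) = 16.4976

16.4976


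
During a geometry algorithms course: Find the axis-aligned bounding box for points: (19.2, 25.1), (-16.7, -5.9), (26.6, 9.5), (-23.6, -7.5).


x range: [-23.6, 26.6]
y range: [-7.5, 25.1]
Bounding box: (-23.6,-7.5) to (26.6,25.1)

(-23.6,-7.5) to (26.6,25.1)


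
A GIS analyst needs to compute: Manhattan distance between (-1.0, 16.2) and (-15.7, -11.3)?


|(-1)-(-15.7)| + |16.2-(-11.3)| = 14.7 + 27.5 = 42.2

42.2


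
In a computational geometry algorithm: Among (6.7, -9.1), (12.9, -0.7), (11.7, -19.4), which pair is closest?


d(P0,P1) = 10.4403, d(P0,P2) = 11.4495, d(P1,P2) = 18.7385
Closest: P0 and P1

Closest pair: (6.7, -9.1) and (12.9, -0.7), distance = 10.4403


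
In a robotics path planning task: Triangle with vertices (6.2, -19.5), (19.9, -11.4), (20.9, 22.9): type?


Side lengths squared: AB^2=253.3, BC^2=1177.49, CA^2=2013.85
Sorted: [253.3, 1177.49, 2013.85]
By sides: Scalene, By angles: Obtuse

Scalene, Obtuse


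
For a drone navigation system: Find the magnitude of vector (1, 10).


|u| = sqrt(1^2 + 10^2) = sqrt(101) = 10.0499

10.0499


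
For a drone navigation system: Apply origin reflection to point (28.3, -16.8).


Reflection over origin: (x,y) -> (-x,-y)
(28.3, -16.8) -> (-28.3, 16.8)

(-28.3, 16.8)


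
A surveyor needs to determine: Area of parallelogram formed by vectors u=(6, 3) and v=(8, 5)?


|u x v| = |6*5 - 3*8|
= |30 - 24| = 6

6


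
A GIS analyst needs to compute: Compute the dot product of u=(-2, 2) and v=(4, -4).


u . v = u_x*v_x + u_y*v_y = (-2)*4 + 2*(-4)
= (-8) + (-8) = -16

-16


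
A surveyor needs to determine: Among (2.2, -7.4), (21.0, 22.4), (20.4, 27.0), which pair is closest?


d(P0,P1) = 35.2346, d(P0,P2) = 38.9179, d(P1,P2) = 4.639
Closest: P1 and P2

Closest pair: (21.0, 22.4) and (20.4, 27.0), distance = 4.639


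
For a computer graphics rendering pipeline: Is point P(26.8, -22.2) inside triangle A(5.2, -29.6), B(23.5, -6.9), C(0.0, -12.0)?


Cross products: AB x AP = -354.9, BC x BP = 376.38, CA x CP = 418.64
All same sign? no

No, outside


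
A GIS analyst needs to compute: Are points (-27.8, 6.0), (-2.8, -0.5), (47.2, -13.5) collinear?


Cross product: ((-2.8)-(-27.8))*((-13.5)-6) - ((-0.5)-6)*(47.2-(-27.8))
= 0

Yes, collinear


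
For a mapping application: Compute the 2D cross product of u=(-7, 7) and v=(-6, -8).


u x v = u_x*v_y - u_y*v_x = (-7)*(-8) - 7*(-6)
= 56 - (-42) = 98

98


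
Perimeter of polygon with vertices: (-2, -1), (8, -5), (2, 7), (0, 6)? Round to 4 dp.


Sides: (-2, -1)->(8, -5): sqrt(116) = 10.77033, (8, -5)->(2, 7): sqrt(180) = 13.416408, (2, 7)->(0, 6): sqrt(5) = 2.236068, (0, 6)->(-2, -1): sqrt(53) = 7.28011
Sum = 33.702916
Perimeter = 33.7029

33.7029


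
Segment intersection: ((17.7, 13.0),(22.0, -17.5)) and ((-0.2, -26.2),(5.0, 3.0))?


Cross products: d1=-318.84, d2=-603, d3=-714.51, d4=-430.35
d1*d2 < 0 and d3*d4 < 0? no

No, they don't intersect


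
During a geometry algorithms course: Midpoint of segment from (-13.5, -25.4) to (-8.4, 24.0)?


M = (((-13.5)+(-8.4))/2, ((-25.4)+24)/2)
= (-10.95, -0.7)

(-10.95, -0.7)


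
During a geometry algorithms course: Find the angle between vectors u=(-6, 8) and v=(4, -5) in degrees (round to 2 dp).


u.v = -64, |u| = sqrt(100) = 10, |v| = sqrt(41) = 6.4031
cos(theta) = u.v/(|u||v|) = -64/sqrt(4100) = -0.999512
theta = acos(-0.999512) = 178.21 degrees

178.21 degrees


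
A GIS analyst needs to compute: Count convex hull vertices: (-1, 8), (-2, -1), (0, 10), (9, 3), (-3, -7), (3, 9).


Convex hull vertices (CCW): (-3, -7), (9, 3), (3, 9), (0, 10), (-1, 8)
Count = 5

5


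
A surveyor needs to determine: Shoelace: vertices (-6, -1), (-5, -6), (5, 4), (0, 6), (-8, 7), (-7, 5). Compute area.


Shoelace sum: ((-6)*(-6) - (-5)*(-1)) + ((-5)*4 - 5*(-6)) + (5*6 - 0*4) + (0*7 - (-8)*6) + ((-8)*5 - (-7)*7) + ((-7)*(-1) - (-6)*5)
= 165
Area = |165|/2 = 82.5

82.5


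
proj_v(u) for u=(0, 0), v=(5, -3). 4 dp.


u.v = 0, |v| = sqrt(34) = 5.831
Scalar projection = u.v / |v| = 0 / sqrt(34) = 0

0


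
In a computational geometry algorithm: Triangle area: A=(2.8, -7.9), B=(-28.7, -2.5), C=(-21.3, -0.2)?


Area = |x_A(y_B-y_C) + x_B(y_C-y_A) + x_C(y_A-y_B)|/2
= |(-6.44) + (-220.99) + 115.02|/2
= 112.41/2 = 56.205

56.205


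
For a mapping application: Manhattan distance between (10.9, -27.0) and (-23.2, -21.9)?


|10.9-(-23.2)| + |(-27)-(-21.9)| = 34.1 + 5.1 = 39.2

39.2


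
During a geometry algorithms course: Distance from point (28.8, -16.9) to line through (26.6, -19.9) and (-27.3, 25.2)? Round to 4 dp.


|cross product| = 260.92
|line direction| = sqrt(4939.22) = 70.2796
Distance = 260.92/sqrt(4939.22) = 3.7126

3.7126


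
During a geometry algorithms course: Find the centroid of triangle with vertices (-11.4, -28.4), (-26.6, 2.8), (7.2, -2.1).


Centroid = ((x_A+x_B+x_C)/3, (y_A+y_B+y_C)/3)
= (((-11.4)+(-26.6)+7.2)/3, ((-28.4)+2.8+(-2.1))/3)
= (-10.2667, -9.2333)

(-10.2667, -9.2333)


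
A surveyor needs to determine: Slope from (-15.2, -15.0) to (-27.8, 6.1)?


slope = (y2-y1)/(x2-x1) = (6.1-(-15))/((-27.8)-(-15.2)) = 21.1/(-12.6) = -1.6746

-1.6746


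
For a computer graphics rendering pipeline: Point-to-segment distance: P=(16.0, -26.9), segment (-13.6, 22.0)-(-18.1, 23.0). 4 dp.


Project P onto AB: t = 0 (clamped to [0,1])
Closest point on segment: (-13.6, 22)
Distance: 57.1609

57.1609


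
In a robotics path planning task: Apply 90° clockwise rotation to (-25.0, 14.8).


90° CW: (x,y) -> (y, -x)
(-25,14.8) -> (14.8, 25)

(14.8, 25)


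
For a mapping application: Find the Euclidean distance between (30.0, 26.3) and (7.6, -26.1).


dx=-22.4, dy=-52.4
d^2 = (-22.4)^2 + (-52.4)^2 = 3247.52
d = sqrt(3247.52) = 56.987

56.987


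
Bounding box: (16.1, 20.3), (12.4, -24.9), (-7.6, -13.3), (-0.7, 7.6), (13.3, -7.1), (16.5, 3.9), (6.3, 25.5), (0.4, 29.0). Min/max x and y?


x range: [-7.6, 16.5]
y range: [-24.9, 29]
Bounding box: (-7.6,-24.9) to (16.5,29)

(-7.6,-24.9) to (16.5,29)


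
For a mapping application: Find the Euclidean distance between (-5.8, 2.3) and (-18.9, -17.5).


dx=-13.1, dy=-19.8
d^2 = (-13.1)^2 + (-19.8)^2 = 563.65
d = sqrt(563.65) = 23.7413

23.7413


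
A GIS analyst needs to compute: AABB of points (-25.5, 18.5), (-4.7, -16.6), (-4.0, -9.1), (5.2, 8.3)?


x range: [-25.5, 5.2]
y range: [-16.6, 18.5]
Bounding box: (-25.5,-16.6) to (5.2,18.5)

(-25.5,-16.6) to (5.2,18.5)


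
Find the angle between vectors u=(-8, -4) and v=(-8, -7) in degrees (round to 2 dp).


u.v = 92, |u| = sqrt(80) = 8.9443, |v| = sqrt(113) = 10.6301
cos(theta) = u.v/(|u||v|) = 92/sqrt(9040) = 0.967617
theta = acos(0.967617) = 14.62 degrees

14.62 degrees


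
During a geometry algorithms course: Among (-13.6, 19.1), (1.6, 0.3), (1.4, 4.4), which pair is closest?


d(P0,P1) = 24.176, d(P0,P2) = 21.0021, d(P1,P2) = 4.1049
Closest: P1 and P2

Closest pair: (1.6, 0.3) and (1.4, 4.4), distance = 4.1049


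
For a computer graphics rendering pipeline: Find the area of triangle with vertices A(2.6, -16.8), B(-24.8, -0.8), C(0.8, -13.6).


Area = |x_A(y_B-y_C) + x_B(y_C-y_A) + x_C(y_A-y_B)|/2
= |33.28 + (-79.36) + (-12.8)|/2
= 58.88/2 = 29.44

29.44


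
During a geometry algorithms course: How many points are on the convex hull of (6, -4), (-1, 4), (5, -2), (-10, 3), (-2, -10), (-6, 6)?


Convex hull vertices (CCW): (-10, 3), (-2, -10), (6, -4), (5, -2), (-1, 4), (-6, 6)
Count = 6

6


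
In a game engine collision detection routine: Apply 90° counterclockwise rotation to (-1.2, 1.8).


90° CCW: (x,y) -> (-y, x)
(-1.2,1.8) -> (-1.8, -1.2)

(-1.8, -1.2)


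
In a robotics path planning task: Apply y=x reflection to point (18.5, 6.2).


Reflection over y=x: (x,y) -> (y,x)
(18.5, 6.2) -> (6.2, 18.5)

(6.2, 18.5)


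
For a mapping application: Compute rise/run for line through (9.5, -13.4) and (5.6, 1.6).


slope = (y2-y1)/(x2-x1) = (1.6-(-13.4))/(5.6-9.5) = 15/(-3.9) = -3.8462

-3.8462


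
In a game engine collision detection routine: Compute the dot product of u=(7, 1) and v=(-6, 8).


u . v = u_x*v_x + u_y*v_y = 7*(-6) + 1*8
= (-42) + 8 = -34

-34


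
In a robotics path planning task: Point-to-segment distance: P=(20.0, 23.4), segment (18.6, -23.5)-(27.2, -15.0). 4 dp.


Project P onto AB: t = 1 (clamped to [0,1])
Closest point on segment: (27.2, -15)
Distance: 39.0692

39.0692


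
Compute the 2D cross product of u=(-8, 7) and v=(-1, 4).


u x v = u_x*v_y - u_y*v_x = (-8)*4 - 7*(-1)
= (-32) - (-7) = -25

-25


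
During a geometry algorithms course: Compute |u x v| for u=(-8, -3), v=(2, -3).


|u x v| = |(-8)*(-3) - (-3)*2|
= |24 - (-6)| = 30

30


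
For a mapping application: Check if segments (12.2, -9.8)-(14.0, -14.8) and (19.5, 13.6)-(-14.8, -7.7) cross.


Cross products: d1=647.13, d2=856.97, d3=78.62, d4=-131.22
d1*d2 < 0 and d3*d4 < 0? no

No, they don't intersect


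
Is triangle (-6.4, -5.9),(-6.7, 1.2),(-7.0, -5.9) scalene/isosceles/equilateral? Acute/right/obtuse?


Side lengths squared: AB^2=50.5, BC^2=50.5, CA^2=0.36
Sorted: [0.36, 50.5, 50.5]
By sides: Isosceles, By angles: Acute

Isosceles, Acute


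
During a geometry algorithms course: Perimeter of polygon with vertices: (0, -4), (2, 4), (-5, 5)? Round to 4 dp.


Sides: (0, -4)->(2, 4): sqrt(68) = 8.246211, (2, 4)->(-5, 5): sqrt(50) = 7.071068, (-5, 5)->(0, -4): sqrt(106) = 10.29563
Sum = 25.612909
Perimeter = 25.6129

25.6129


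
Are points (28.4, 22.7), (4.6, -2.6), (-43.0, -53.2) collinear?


Cross product: (4.6-28.4)*((-53.2)-22.7) - ((-2.6)-22.7)*((-43)-28.4)
= 0

Yes, collinear


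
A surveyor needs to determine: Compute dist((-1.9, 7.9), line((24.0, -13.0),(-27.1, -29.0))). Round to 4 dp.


|cross product| = 1482.39
|line direction| = sqrt(2867.21) = 53.5463
Distance = 1482.39/sqrt(2867.21) = 27.6842

27.6842


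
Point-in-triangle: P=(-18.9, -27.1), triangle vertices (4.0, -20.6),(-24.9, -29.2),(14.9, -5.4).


Cross products: AB x AP = -9.09, BC x BP = -59.22, CA x CP = -277.23
All same sign? yes

Yes, inside


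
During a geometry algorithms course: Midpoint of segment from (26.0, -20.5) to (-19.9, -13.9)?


M = ((26+(-19.9))/2, ((-20.5)+(-13.9))/2)
= (3.05, -17.2)

(3.05, -17.2)


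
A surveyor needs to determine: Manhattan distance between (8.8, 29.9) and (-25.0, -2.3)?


|8.8-(-25)| + |29.9-(-2.3)| = 33.8 + 32.2 = 66

66


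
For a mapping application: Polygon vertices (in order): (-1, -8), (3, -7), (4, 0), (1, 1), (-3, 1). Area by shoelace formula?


Shoelace sum: ((-1)*(-7) - 3*(-8)) + (3*0 - 4*(-7)) + (4*1 - 1*0) + (1*1 - (-3)*1) + ((-3)*(-8) - (-1)*1)
= 92
Area = |92|/2 = 46

46


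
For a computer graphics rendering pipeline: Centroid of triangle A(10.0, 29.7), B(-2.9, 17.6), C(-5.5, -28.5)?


Centroid = ((x_A+x_B+x_C)/3, (y_A+y_B+y_C)/3)
= ((10+(-2.9)+(-5.5))/3, (29.7+17.6+(-28.5))/3)
= (0.5333, 6.2667)

(0.5333, 6.2667)


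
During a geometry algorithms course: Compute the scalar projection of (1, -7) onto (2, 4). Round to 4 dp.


u.v = -26, |v| = sqrt(20) = 4.4721
Scalar projection = u.v / |v| = -26 / sqrt(20) = -5.8138

-5.8138


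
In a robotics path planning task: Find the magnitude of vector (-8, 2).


|u| = sqrt((-8)^2 + 2^2) = sqrt(68) = 8.2462

8.2462


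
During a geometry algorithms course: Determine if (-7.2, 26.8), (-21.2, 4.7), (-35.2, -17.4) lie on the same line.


Cross product: ((-21.2)-(-7.2))*((-17.4)-26.8) - (4.7-26.8)*((-35.2)-(-7.2))
= 0

Yes, collinear


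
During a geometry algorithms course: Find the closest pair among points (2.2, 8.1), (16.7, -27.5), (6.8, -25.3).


d(P0,P1) = 38.4397, d(P0,P2) = 33.7153, d(P1,P2) = 10.1415
Closest: P1 and P2

Closest pair: (16.7, -27.5) and (6.8, -25.3), distance = 10.1415


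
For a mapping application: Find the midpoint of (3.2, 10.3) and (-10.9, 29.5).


M = ((3.2+(-10.9))/2, (10.3+29.5)/2)
= (-3.85, 19.9)

(-3.85, 19.9)


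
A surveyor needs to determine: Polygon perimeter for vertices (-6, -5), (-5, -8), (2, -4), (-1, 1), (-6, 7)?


Sides: (-6, -5)->(-5, -8): sqrt(10) = 3.162278, (-5, -8)->(2, -4): sqrt(65) = 8.062258, (2, -4)->(-1, 1): sqrt(34) = 5.830952, (-1, 1)->(-6, 7): sqrt(61) = 7.81025, (-6, 7)->(-6, -5): sqrt(144) = 12
Sum = 36.865738
Perimeter = 36.8657

36.8657


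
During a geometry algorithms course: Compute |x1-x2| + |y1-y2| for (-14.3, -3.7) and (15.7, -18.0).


|(-14.3)-15.7| + |(-3.7)-(-18)| = 30 + 14.3 = 44.3

44.3


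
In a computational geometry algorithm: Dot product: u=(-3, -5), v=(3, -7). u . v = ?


u . v = u_x*v_x + u_y*v_y = (-3)*3 + (-5)*(-7)
= (-9) + 35 = 26

26


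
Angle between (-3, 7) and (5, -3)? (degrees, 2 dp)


u.v = -36, |u| = sqrt(58) = 7.6158, |v| = sqrt(34) = 5.831
cos(theta) = u.v/(|u||v|) = -36/sqrt(1972) = -0.810679
theta = acos(-0.810679) = 144.16 degrees

144.16 degrees


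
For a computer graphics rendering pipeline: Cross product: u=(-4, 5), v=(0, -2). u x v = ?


u x v = u_x*v_y - u_y*v_x = (-4)*(-2) - 5*0
= 8 - 0 = 8

8


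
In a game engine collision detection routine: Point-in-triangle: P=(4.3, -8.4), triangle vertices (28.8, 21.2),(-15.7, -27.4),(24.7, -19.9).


Cross products: AB x AP = 126.5, BC x BP = 617.6, CA x CP = 885.59
All same sign? yes

Yes, inside


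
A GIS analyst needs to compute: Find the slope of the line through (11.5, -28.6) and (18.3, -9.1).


slope = (y2-y1)/(x2-x1) = ((-9.1)-(-28.6))/(18.3-11.5) = 19.5/6.8 = 2.8676

2.8676


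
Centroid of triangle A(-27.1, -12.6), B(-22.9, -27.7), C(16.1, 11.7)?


Centroid = ((x_A+x_B+x_C)/3, (y_A+y_B+y_C)/3)
= (((-27.1)+(-22.9)+16.1)/3, ((-12.6)+(-27.7)+11.7)/3)
= (-11.3, -9.5333)

(-11.3, -9.5333)


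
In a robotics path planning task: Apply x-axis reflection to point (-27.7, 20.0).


Reflection over x-axis: (x,y) -> (x,-y)
(-27.7, 20) -> (-27.7, -20)

(-27.7, -20)


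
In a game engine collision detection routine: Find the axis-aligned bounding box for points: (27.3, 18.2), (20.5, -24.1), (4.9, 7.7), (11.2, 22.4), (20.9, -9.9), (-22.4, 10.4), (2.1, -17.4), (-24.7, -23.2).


x range: [-24.7, 27.3]
y range: [-24.1, 22.4]
Bounding box: (-24.7,-24.1) to (27.3,22.4)

(-24.7,-24.1) to (27.3,22.4)


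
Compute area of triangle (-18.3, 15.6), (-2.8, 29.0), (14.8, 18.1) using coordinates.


Area = |x_A(y_B-y_C) + x_B(y_C-y_A) + x_C(y_A-y_B)|/2
= |(-199.47) + (-7) + (-198.32)|/2
= 404.79/2 = 202.395

202.395


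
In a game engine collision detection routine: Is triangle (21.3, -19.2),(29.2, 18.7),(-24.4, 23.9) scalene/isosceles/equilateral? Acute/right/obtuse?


Side lengths squared: AB^2=1498.82, BC^2=2900, CA^2=3946.1
Sorted: [1498.82, 2900, 3946.1]
By sides: Scalene, By angles: Acute

Scalene, Acute


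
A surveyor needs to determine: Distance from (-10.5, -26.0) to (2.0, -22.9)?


dx=12.5, dy=3.1
d^2 = 12.5^2 + 3.1^2 = 165.86
d = sqrt(165.86) = 12.8787

12.8787


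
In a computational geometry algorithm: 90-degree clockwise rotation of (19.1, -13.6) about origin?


90° CW: (x,y) -> (y, -x)
(19.1,-13.6) -> (-13.6, -19.1)

(-13.6, -19.1)


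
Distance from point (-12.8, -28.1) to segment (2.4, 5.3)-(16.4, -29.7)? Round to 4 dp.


Project P onto AB: t = 0.6729 (clamped to [0,1])
Closest point on segment: (11.8207, -18.2517)
Distance: 26.5173

26.5173


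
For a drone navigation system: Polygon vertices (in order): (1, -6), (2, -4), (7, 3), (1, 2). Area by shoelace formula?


Shoelace sum: (1*(-4) - 2*(-6)) + (2*3 - 7*(-4)) + (7*2 - 1*3) + (1*(-6) - 1*2)
= 45
Area = |45|/2 = 22.5

22.5


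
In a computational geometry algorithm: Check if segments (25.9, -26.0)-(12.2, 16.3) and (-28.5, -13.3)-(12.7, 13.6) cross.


Cross products: d1=-1986.6, d2=124.69, d3=2127.13, d4=15.84
d1*d2 < 0 and d3*d4 < 0? no

No, they don't intersect


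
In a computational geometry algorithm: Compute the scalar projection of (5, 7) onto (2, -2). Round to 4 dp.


u.v = -4, |v| = sqrt(8) = 2.8284
Scalar projection = u.v / |v| = -4 / sqrt(8) = -1.4142

-1.4142


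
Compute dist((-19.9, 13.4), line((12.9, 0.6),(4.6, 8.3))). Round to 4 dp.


|cross product| = 146.32
|line direction| = sqrt(128.18) = 11.3217
Distance = 146.32/sqrt(128.18) = 12.9239

12.9239


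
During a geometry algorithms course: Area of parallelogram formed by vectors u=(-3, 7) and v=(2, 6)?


|u x v| = |(-3)*6 - 7*2|
= |(-18) - 14| = 32

32


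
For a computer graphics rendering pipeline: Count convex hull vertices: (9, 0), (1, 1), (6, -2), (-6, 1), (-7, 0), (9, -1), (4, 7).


Convex hull vertices (CCW): (-7, 0), (6, -2), (9, -1), (9, 0), (4, 7), (-6, 1)
Count = 6

6


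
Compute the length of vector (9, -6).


|u| = sqrt(9^2 + (-6)^2) = sqrt(117) = 10.8167

10.8167


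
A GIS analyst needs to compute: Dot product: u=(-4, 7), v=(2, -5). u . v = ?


u . v = u_x*v_x + u_y*v_y = (-4)*2 + 7*(-5)
= (-8) + (-35) = -43

-43


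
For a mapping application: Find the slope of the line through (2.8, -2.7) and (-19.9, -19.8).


slope = (y2-y1)/(x2-x1) = ((-19.8)-(-2.7))/((-19.9)-2.8) = (-17.1)/(-22.7) = 0.7533

0.7533


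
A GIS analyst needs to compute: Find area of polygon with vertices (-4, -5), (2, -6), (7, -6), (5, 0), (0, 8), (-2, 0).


Shoelace sum: ((-4)*(-6) - 2*(-5)) + (2*(-6) - 7*(-6)) + (7*0 - 5*(-6)) + (5*8 - 0*0) + (0*0 - (-2)*8) + ((-2)*(-5) - (-4)*0)
= 160
Area = |160|/2 = 80

80


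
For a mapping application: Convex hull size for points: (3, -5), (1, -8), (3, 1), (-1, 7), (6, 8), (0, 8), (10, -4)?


Convex hull vertices (CCW): (-1, 7), (1, -8), (10, -4), (6, 8), (0, 8)
Count = 5

5


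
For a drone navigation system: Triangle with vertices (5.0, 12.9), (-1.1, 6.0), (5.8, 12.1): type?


Side lengths squared: AB^2=84.82, BC^2=84.82, CA^2=1.28
Sorted: [1.28, 84.82, 84.82]
By sides: Isosceles, By angles: Acute

Isosceles, Acute


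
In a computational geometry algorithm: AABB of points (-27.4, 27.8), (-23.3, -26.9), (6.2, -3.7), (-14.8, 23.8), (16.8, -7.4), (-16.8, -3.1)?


x range: [-27.4, 16.8]
y range: [-26.9, 27.8]
Bounding box: (-27.4,-26.9) to (16.8,27.8)

(-27.4,-26.9) to (16.8,27.8)


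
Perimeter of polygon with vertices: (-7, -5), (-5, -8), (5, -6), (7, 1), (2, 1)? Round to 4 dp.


Sides: (-7, -5)->(-5, -8): sqrt(13) = 3.605551, (-5, -8)->(5, -6): sqrt(104) = 10.198039, (5, -6)->(7, 1): sqrt(53) = 7.28011, (7, 1)->(2, 1): sqrt(25) = 5, (2, 1)->(-7, -5): sqrt(117) = 10.816654
Sum = 36.900354
Perimeter = 36.9004

36.9004


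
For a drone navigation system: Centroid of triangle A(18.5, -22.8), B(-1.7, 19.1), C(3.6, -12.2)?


Centroid = ((x_A+x_B+x_C)/3, (y_A+y_B+y_C)/3)
= ((18.5+(-1.7)+3.6)/3, ((-22.8)+19.1+(-12.2))/3)
= (6.8, -5.3)

(6.8, -5.3)


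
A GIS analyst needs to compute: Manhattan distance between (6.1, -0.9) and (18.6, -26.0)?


|6.1-18.6| + |(-0.9)-(-26)| = 12.5 + 25.1 = 37.6

37.6


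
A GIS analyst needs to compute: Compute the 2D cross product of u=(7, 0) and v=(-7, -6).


u x v = u_x*v_y - u_y*v_x = 7*(-6) - 0*(-7)
= (-42) - 0 = -42

-42


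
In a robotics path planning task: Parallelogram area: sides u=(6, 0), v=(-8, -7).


|u x v| = |6*(-7) - 0*(-8)|
= |(-42) - 0| = 42

42


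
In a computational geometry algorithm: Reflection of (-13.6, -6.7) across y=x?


Reflection over y=x: (x,y) -> (y,x)
(-13.6, -6.7) -> (-6.7, -13.6)

(-6.7, -13.6)


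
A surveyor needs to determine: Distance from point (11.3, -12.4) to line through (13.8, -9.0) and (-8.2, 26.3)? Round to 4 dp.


|cross product| = 163.05
|line direction| = sqrt(1730.09) = 41.5944
Distance = 163.05/sqrt(1730.09) = 3.92

3.92


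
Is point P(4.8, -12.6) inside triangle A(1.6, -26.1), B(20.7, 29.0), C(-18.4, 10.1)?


Cross products: AB x AP = 81.53, BC x BP = 1326.05, CA x CP = 385.84
All same sign? yes

Yes, inside


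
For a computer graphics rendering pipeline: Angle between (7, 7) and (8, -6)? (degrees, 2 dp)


u.v = 14, |u| = sqrt(98) = 9.8995, |v| = sqrt(100) = 10
cos(theta) = u.v/(|u||v|) = 14/sqrt(9800) = 0.141421
theta = acos(0.141421) = 81.87 degrees

81.87 degrees


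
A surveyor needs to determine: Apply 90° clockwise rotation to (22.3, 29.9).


90° CW: (x,y) -> (y, -x)
(22.3,29.9) -> (29.9, -22.3)

(29.9, -22.3)


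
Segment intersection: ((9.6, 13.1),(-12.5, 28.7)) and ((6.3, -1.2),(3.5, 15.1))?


Cross products: d1=-93.83, d2=222.72, d3=367.51, d4=50.96
d1*d2 < 0 and d3*d4 < 0? no

No, they don't intersect


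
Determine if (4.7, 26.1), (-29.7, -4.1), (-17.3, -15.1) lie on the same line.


Cross product: ((-29.7)-4.7)*((-15.1)-26.1) - ((-4.1)-26.1)*((-17.3)-4.7)
= 752.88

No, not collinear


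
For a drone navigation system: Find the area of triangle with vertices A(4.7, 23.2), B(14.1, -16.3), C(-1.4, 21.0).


Area = |x_A(y_B-y_C) + x_B(y_C-y_A) + x_C(y_A-y_B)|/2
= |(-175.31) + (-31.02) + (-55.3)|/2
= 261.63/2 = 130.815

130.815


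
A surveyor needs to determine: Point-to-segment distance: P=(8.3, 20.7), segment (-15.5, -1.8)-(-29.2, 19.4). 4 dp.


Project P onto AB: t = 0.2369 (clamped to [0,1])
Closest point on segment: (-18.7456, 3.2224)
Distance: 32.2014

32.2014


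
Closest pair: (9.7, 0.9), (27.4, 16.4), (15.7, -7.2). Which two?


d(P0,P1) = 23.5274, d(P0,P2) = 10.0802, d(P1,P2) = 26.341
Closest: P0 and P2

Closest pair: (9.7, 0.9) and (15.7, -7.2), distance = 10.0802


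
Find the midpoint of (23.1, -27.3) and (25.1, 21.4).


M = ((23.1+25.1)/2, ((-27.3)+21.4)/2)
= (24.1, -2.95)

(24.1, -2.95)


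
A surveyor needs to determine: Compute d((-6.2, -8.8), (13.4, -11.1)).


dx=19.6, dy=-2.3
d^2 = 19.6^2 + (-2.3)^2 = 389.45
d = sqrt(389.45) = 19.7345

19.7345


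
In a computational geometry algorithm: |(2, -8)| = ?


|u| = sqrt(2^2 + (-8)^2) = sqrt(68) = 8.2462

8.2462


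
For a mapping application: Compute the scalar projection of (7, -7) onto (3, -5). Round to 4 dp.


u.v = 56, |v| = sqrt(34) = 5.831
Scalar projection = u.v / |v| = 56 / sqrt(34) = 9.6039

9.6039


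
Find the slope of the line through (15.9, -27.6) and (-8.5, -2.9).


slope = (y2-y1)/(x2-x1) = ((-2.9)-(-27.6))/((-8.5)-15.9) = 24.7/(-24.4) = -1.0123

-1.0123
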